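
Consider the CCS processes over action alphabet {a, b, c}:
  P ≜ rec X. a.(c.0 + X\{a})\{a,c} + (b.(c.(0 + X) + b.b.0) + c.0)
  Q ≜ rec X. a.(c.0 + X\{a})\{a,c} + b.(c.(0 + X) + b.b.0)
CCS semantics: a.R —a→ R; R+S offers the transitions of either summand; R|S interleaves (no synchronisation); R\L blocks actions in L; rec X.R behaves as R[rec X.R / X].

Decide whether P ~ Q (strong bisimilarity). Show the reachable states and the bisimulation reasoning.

P's transition system — 9 states:
  p0 = rec X. a.(c.0 + X\{a})\{a,c} + (b.(c.(0 + X) + b.b.0) + c.0) has moves --a--▸ p1, --b--▸ p2, --c--▸ p3
  p1 = (c.0 + (rec X. a.(c.0 + X\{a})\{a,c} + (b.(c.(0 + X) + b.b.0) + c.0))\{a})\{a,c} has moves --b--▸ p4
  p2 = c.(0 + (rec X. a.(c.0 + X\{a})\{a,c} + (b.(c.(0 + X) + b.b.0) + c.0))) + b.b.0 has moves --b--▸ p5, --c--▸ p6
  p3 = 0 has moves (no moves)
  p4 = (c.(0 + (rec X. a.(c.0 + X\{a})\{a,c} + (b.(c.(0 + X) + b.b.0) + c.0))) + b.b.0)\{a}\{a,c} has moves --b--▸ p7
  p5 = b.0 has moves --b--▸ p3
  p6 = 0 + (rec X. a.(c.0 + X\{a})\{a,c} + (b.(c.(0 + X) + b.b.0) + c.0)) has moves --a--▸ p1, --b--▸ p2, --c--▸ p3
  p7 = (b.0)\{a}\{a,c} has moves --b--▸ p8
  p8 = 0\{a}\{a,c} has moves (no moves)
Q's transition system — 9 states:
  q0 = rec X. a.(c.0 + X\{a})\{a,c} + b.(c.(0 + X) + b.b.0) has moves --a--▸ q1, --b--▸ q2
  q1 = (c.0 + (rec X. a.(c.0 + X\{a})\{a,c} + b.(c.(0 + X) + b.b.0))\{a})\{a,c} has moves --b--▸ q3
  q2 = c.(0 + (rec X. a.(c.0 + X\{a})\{a,c} + b.(c.(0 + X) + b.b.0))) + b.b.0 has moves --b--▸ q4, --c--▸ q5
  q3 = (c.(0 + (rec X. a.(c.0 + X\{a})\{a,c} + b.(c.(0 + X) + b.b.0))) + b.b.0)\{a}\{a,c} has moves --b--▸ q6
  q4 = b.0 has moves --b--▸ q7
  q5 = 0 + (rec X. a.(c.0 + X\{a})\{a,c} + b.(c.(0 + X) + b.b.0)) has moves --a--▸ q1, --b--▸ q2
  q6 = (b.0)\{a}\{a,c} has moves --b--▸ q8
  q7 = 0 has moves (no moves)
  q8 = 0\{a}\{a,c} has moves (no moves)
Bisimilarity quotient blocks:
  B0 = {p0, p6}
  B1 = {p2}
  B2 = {p5, p7, q4, q6}
  B3 = {p3, p8, q7, q8}
  B4 = {p1, q1}
  B5 = {p4, q3}
  B6 = {q0, q5}
  B7 = {q2}
p0 ∈ B0, q0 ∈ B6 → different blocks

not bisimilar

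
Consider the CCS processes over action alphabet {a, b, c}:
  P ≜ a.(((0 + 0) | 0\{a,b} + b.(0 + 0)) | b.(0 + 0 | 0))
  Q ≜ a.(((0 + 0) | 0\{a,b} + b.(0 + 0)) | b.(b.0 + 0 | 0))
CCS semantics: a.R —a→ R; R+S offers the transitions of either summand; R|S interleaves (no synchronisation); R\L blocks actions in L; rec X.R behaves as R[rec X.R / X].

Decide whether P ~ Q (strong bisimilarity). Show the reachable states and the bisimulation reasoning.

P ≁ Q

LTS(P): 5 reachable states
  m0 = a.(((0 + 0) | 0\{a,b} + b.(0 + 0)) | b.(0 + 0 | 0)) | =a=> m1
  m1 = ((0 + 0) | 0\{a,b} + b.(0 + 0)) | b.(0 + 0 | 0) | =b=> m2, =b=> m3
  m2 = ((0 + 0) | 0\{a,b} + b.(0 + 0)) | (0 + 0 | 0) | =b=> m4
  m3 = (0 + 0) | b.(0 + 0 | 0) | =b=> m4
  m4 = (0 + 0) | (0 + 0 | 0) | stopped
LTS(Q): 7 reachable states
  n0 = a.(((0 + 0) | 0\{a,b} + b.(0 + 0)) | b.(b.0 + 0 | 0)) | =a=> n1
  n1 = ((0 + 0) | 0\{a,b} + b.(0 + 0)) | b.(b.0 + 0 | 0) | =b=> n2, =b=> n3
  n2 = ((0 + 0) | 0\{a,b} + b.(0 + 0)) | (b.0 + 0 | 0) | =b=> n4, =b=> n5
  n3 = (0 + 0) | b.(b.0 + 0 | 0) | =b=> n5
  n4 = ((0 + 0) | 0\{a,b} + b.(0 + 0)) | 0 | =b=> n6
  n5 = (0 + 0) | (b.0 + 0 | 0) | =b=> n6
  n6 = (0 + 0) | 0 | stopped
Partition-refinement fixed point:
  B0 = {m0}
  B1 = {m1, n2, n3}
  B2 = {m2, m3, n4, n5}
  B3 = {m4, n6}
  B4 = {n0}
  B5 = {n1}
m0 ∈ B0, n0 ∈ B4 → different blocks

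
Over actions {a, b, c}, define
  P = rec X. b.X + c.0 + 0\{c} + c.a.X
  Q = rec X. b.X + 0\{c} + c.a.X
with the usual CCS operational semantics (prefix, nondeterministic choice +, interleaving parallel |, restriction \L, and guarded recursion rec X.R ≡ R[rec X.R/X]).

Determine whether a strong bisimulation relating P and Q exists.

P's transition system — 3 states:
  m0 = rec X. b.X + c.0 + 0\{c} + c.a.X → -b-> m0, -c-> m1, -c-> m2
  m1 = 0 → (no moves)
  m2 = a.(rec X. b.X + c.0 + 0\{c} + c.a.X) → -a-> m0
Q's transition system — 2 states:
  n0 = rec X. b.X + 0\{c} + c.a.X → -b-> n0, -c-> n1
  n1 = a.(rec X. b.X + 0\{c} + c.a.X) → -a-> n0
Partition-refinement fixed point:
  B0 = {m0}
  B1 = {m2}
  B2 = {m1}
  B3 = {n0}
  B4 = {n1}
m0 ∈ B0, n0 ∈ B3 → different blocks

NO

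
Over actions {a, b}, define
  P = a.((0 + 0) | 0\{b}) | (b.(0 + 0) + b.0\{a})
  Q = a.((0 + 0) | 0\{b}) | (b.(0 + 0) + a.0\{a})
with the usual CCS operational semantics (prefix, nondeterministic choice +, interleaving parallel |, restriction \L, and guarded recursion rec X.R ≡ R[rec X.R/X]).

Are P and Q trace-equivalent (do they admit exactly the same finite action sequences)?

NO — witness ⟨aa⟩

Reachable graph of P (6 states):
  u0 = a.((0 + 0) | 0\{b}) | (b.(0 + 0) + b.0\{a}) | -a-> u1, -b-> u2, -b-> u3
  u1 = (0 + 0) | 0\{b} | (b.(0 + 0) + b.0\{a}) | -b-> u4, -b-> u5
  u2 = a.((0 + 0) | 0\{b}) | (0 + 0) | -a-> u4
  u3 = a.((0 + 0) | 0\{b}) | 0\{a} | -a-> u5
  u4 = (0 + 0) | 0\{b} | (0 + 0) | (no moves)
  u5 = (0 + 0) | 0\{b} | 0\{a} | (no moves)
Reachable graph of Q (6 states):
  v0 = a.((0 + 0) | 0\{b}) | (b.(0 + 0) + a.0\{a}) | -a-> v1, -a-> v2, -b-> v3
  v1 = (0 + 0) | 0\{b} | (b.(0 + 0) + a.0\{a}) | -a-> v4, -b-> v5
  v2 = a.((0 + 0) | 0\{b}) | 0\{a} | -a-> v4
  v3 = a.((0 + 0) | 0\{b}) | (0 + 0) | -a-> v5
  v4 = (0 + 0) | 0\{b} | 0\{a} | (no moves)
  v5 = (0 + 0) | 0\{b} | (0 + 0) | (no moves)
Trace ⟨aa⟩ through Q, begin at {v0}:
  after a @ step 1: {v1, v2}
  after a @ step 2: {v4}
  Q completes σ.
Trace ⟨aa⟩ through P, begin at {u0}:
  after a @ step 1: {u1}
  after a @ step 2: no successor for P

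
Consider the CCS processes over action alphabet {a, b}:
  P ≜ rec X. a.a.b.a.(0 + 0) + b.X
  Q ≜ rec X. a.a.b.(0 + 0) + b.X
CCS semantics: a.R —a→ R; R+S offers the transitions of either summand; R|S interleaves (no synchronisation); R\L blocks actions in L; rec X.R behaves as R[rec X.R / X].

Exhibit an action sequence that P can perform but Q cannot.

aaba

P's transition system — 5 states:
  u0 = rec X. a.a.b.a.(0 + 0) + b.X → —a→ u1, —b→ u0
  u1 = a.b.a.(0 + 0) → —a→ u2
  u2 = b.a.(0 + 0) → —b→ u3
  u3 = a.(0 + 0) → —a→ u4
  u4 = 0 + 0 → ·
Q's transition system — 4 states:
  v0 = rec X. a.a.b.(0 + 0) + b.X → —a→ v1, —b→ v0
  v1 = a.b.(0 + 0) → —a→ v2
  v2 = b.(0 + 0) → —b→ v3
  v3 = 0 + 0 → ·
Trace ⟨aaba⟩ through P, begin at {u0}:
  step 1 (a): {u1}
  step 2 (a): {u2}
  step 3 (b): {u3}
  step 4 (a): {u4}
  — P admits the full trace.
Trace ⟨aaba⟩ through Q, begin at {v0}:
  step 1 (a): {v1}
  step 2 (a): {v2}
  step 3 (b): {v3}
  step 4 (a): no successor for Q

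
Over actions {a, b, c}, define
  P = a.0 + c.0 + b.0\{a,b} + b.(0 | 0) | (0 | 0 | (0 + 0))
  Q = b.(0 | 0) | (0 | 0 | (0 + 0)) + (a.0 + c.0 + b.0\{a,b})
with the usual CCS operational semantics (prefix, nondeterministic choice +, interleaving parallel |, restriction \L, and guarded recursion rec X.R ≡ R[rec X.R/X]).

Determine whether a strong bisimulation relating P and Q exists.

P ~ Q

P's transition system — 4 states:
  u0 = a.0 + c.0 + b.0\{a,b} + b.(0 | 0) | (0 | 0 | (0 + 0)) → --a--▸ u1, --b--▸ u2, --b--▸ u3, --c--▸ u1
  u1 = 0 → ∅
  u2 = 0 | 0 | (0 | 0 | (0 + 0)) → ∅
  u3 = 0\{a,b} → ∅
Q's transition system — 4 states:
  v0 = b.(0 | 0) | (0 | 0 | (0 + 0)) + (a.0 + c.0 + b.0\{a,b}) → --a--▸ v1, --b--▸ v2, --b--▸ v3, --c--▸ v1
  v1 = 0 → ∅
  v2 = 0 | 0 | (0 | 0 | (0 + 0)) → ∅
  v3 = 0\{a,b} → ∅
Partition-refinement fixed point:
  B0 = {u0, v0}
  B1 = {u1, u2, u3, v1, v2, v3}
u0 ∈ B0, v0 ∈ B0 → same block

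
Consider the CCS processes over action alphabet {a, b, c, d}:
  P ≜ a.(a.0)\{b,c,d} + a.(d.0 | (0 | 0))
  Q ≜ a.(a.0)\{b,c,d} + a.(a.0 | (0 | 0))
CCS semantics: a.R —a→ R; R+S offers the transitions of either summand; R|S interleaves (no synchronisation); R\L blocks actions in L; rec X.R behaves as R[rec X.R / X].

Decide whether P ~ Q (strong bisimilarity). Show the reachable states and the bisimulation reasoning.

NO

LTS(P): 5 reachable states
  u0 = a.(a.0)\{b,c,d} + a.(d.0 | (0 | 0)) has moves -a-> u1, -a-> u2
  u1 = (a.0)\{b,c,d} has moves -a-> u3
  u2 = d.0 | (0 | 0) has moves -d-> u4
  u3 = 0\{b,c,d} has moves ·
  u4 = 0 | (0 | 0) has moves ·
LTS(Q): 5 reachable states
  v0 = a.(a.0)\{b,c,d} + a.(a.0 | (0 | 0)) has moves -a-> v1, -a-> v2
  v1 = (a.0)\{b,c,d} has moves -a-> v3
  v2 = a.0 | (0 | 0) has moves -a-> v4
  v3 = 0\{b,c,d} has moves ·
  v4 = 0 | (0 | 0) has moves ·
Partition-refinement fixed point:
  B0 = {u0}
  B1 = {u1, v1, v2}
  B2 = {u3, u4, v3, v4}
  B3 = {u2}
  B4 = {v0}
u0 ∈ B0, v0 ∈ B4 → different blocks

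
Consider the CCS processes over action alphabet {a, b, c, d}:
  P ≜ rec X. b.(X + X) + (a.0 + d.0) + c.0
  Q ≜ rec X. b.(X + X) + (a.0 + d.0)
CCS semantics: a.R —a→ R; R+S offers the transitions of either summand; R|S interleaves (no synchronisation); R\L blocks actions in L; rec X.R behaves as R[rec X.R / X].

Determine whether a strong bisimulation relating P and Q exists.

LTS(P): 3 reachable states
  m0 = rec X. b.(X + X) + (a.0 + d.0) + c.0 ⊢ —a→ m1, —b→ m2, —c→ m1, —d→ m1
  m1 = 0 ⊢ ·
  m2 = (rec X. b.(X + X) + (a.0 + d.0) + c.0) + (rec X. b.(X + X) + (a.0 + d.0) + c.0) ⊢ —a→ m1, —b→ m2, —c→ m1, —d→ m1
LTS(Q): 3 reachable states
  n0 = rec X. b.(X + X) + (a.0 + d.0) ⊢ —a→ n1, —b→ n2, —d→ n1
  n1 = 0 ⊢ ·
  n2 = (rec X. b.(X + X) + (a.0 + d.0)) + (rec X. b.(X + X) + (a.0 + d.0)) ⊢ —a→ n1, —b→ n2, —d→ n1
Bisimilarity quotient blocks:
  B0 = {m0, m2}
  B1 = {m1, n1}
  B2 = {n0, n2}
m0 ∈ B0, n0 ∈ B2 → different blocks

not bisimilar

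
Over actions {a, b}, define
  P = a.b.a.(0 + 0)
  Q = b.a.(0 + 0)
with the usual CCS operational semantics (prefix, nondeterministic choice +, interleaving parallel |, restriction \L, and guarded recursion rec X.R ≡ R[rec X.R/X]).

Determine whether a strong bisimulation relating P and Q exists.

P's transition system — 4 states:
  m0 = a.b.a.(0 + 0) has moves --a--▸ m1
  m1 = b.a.(0 + 0) has moves --b--▸ m2
  m2 = a.(0 + 0) has moves --a--▸ m3
  m3 = 0 + 0 has moves ·
Q's transition system — 3 states:
  n0 = b.a.(0 + 0) has moves --b--▸ n1
  n1 = a.(0 + 0) has moves --a--▸ n2
  n2 = 0 + 0 has moves ·
Coarsest stable partition (strong bisimilarity classes):
  B0 = {m0}
  B1 = {m1, n0}
  B2 = {m2, n1}
  B3 = {m3, n2}
m0 ∈ B0, n0 ∈ B1 → different blocks

NO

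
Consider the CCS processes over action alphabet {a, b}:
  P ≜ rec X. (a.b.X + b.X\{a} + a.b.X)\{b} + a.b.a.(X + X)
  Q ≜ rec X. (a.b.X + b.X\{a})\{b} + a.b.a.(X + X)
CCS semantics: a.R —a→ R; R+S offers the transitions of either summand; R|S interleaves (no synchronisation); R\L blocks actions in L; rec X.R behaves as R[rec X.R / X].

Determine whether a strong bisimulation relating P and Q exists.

YES

Reachable graph of P (5 states):
  p0 = rec X. (a.b.X + b.X\{a} + a.b.X)\{b} + a.b.a.(X + X) → ··a··> p1, ··a··> p2
  p1 = (b.(rec X. (a.b.X + b.X\{a} + a.b.X)\{b} + a.b.a.(X + X)))\{b} → ∅
  p2 = b.a.((rec X. (a.b.X + b.X\{a} + a.b.X)\{b} + a.b.a.(X + X)) + (rec X. (a.b.X + b.X\{a} + a.b.X)\{b} + a.b.a.(X + X))) → ··b··> p3
  p3 = a.((rec X. (a.b.X + b.X\{a} + a.b.X)\{b} + a.b.a.(X + X)) + (rec X. (a.b.X + b.X\{a} + a.b.X)\{b} + a.b.a.(X + X))) → ··a··> p4
  p4 = (rec X. (a.b.X + b.X\{a} + a.b.X)\{b} + a.b.a.(X + X)) + (rec X. (a.b.X + b.X\{a} + a.b.X)\{b} + a.b.a.(X + X)) → ··a··> p1, ··a··> p2
Reachable graph of Q (5 states):
  q0 = rec X. (a.b.X + b.X\{a})\{b} + a.b.a.(X + X) → ··a··> q1, ··a··> q2
  q1 = (b.(rec X. (a.b.X + b.X\{a})\{b} + a.b.a.(X + X)))\{b} → ∅
  q2 = b.a.((rec X. (a.b.X + b.X\{a})\{b} + a.b.a.(X + X)) + (rec X. (a.b.X + b.X\{a})\{b} + a.b.a.(X + X))) → ··b··> q3
  q3 = a.((rec X. (a.b.X + b.X\{a})\{b} + a.b.a.(X + X)) + (rec X. (a.b.X + b.X\{a})\{b} + a.b.a.(X + X))) → ··a··> q4
  q4 = (rec X. (a.b.X + b.X\{a})\{b} + a.b.a.(X + X)) + (rec X. (a.b.X + b.X\{a})\{b} + a.b.a.(X + X)) → ··a··> q1, ··a··> q2
Bisimilarity quotient blocks:
  B0 = {p0, p4, q0, q4}
  B1 = {p2, q2}
  B2 = {p3, q3}
  B3 = {p1, q1}
p0 ∈ B0, q0 ∈ B0 → same block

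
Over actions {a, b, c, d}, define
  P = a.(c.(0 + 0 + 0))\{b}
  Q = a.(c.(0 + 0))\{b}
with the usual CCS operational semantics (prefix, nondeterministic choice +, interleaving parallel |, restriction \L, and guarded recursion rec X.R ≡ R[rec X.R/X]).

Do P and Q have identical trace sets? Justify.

trace-equivalent

P's transition system — 3 states:
  m0 = a.(c.(0 + 0 + 0))\{b} ⊢ ··a··> m1
  m1 = (c.(0 + 0 + 0))\{b} ⊢ ··c··> m2
  m2 = (0 + 0 + 0)\{b} ⊢ deadlocked
Q's transition system — 3 states:
  n0 = a.(c.(0 + 0))\{b} ⊢ ··a··> n1
  n1 = (c.(0 + 0))\{b} ⊢ ··c··> n2
  n2 = (0 + 0)\{b} ⊢ deadlocked
Partition-refinement fixed point:
  B0 = {m0, n0}
  B1 = {m1, n1}
  B2 = {m2, n2}
m0 ∈ B0, n0 ∈ B0 → same block
Bisimilar ⇒ trace-equivalent.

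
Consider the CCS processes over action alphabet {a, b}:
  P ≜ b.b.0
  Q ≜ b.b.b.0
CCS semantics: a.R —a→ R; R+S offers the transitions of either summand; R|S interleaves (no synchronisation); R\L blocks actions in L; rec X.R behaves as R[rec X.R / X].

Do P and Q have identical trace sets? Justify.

LTS(P): 3 reachable states
  p0 = b.b.0 | --b--▸ p1
  p1 = b.0 | --b--▸ p2
  p2 = 0 | ∅
LTS(Q): 4 reachable states
  q0 = b.b.b.0 | --b--▸ q1
  q1 = b.b.0 | --b--▸ q2
  q2 = b.0 | --b--▸ q3
  q3 = 0 | ∅
Trace ⟨bbb⟩ through Q, begin at {q0}:
  [1] b ⇒ {q1}
  [2] b ⇒ {q2}
  [3] b ⇒ {q3}
  — Q admits the full trace.
Trace ⟨bbb⟩ through P, begin at {p0}:
  [1] b ⇒ {p1}
  [2] b ⇒ {p2}
  [3] b ⇒ no successor for P

trace-distinct — witness ⟨bbb⟩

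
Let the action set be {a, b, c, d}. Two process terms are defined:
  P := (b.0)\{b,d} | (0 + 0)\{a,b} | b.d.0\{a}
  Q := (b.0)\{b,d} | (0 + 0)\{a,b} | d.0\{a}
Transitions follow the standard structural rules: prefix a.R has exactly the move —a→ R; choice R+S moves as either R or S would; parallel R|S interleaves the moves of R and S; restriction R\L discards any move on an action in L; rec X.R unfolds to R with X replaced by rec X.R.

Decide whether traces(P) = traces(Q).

Reachable graph of P (3 states):
  p0 = (b.0)\{b,d} | (0 + 0)\{a,b} | b.d.0\{a} has moves —b→ p1
  p1 = (b.0)\{b,d} | (0 + 0)\{a,b} | d.0\{a} has moves —d→ p2
  p2 = (b.0)\{b,d} | (0 + 0)\{a,b} | 0\{a} has moves (no moves)
Reachable graph of Q (2 states):
  q0 = (b.0)\{b,d} | (0 + 0)\{a,b} | d.0\{a} has moves —d→ q1
  q1 = (b.0)\{b,d} | (0 + 0)\{a,b} | 0\{a} has moves (no moves)
Executing b from P (initial set {p0}):
  step 1 (b): {p1}
  — P admits the full trace.
Executing b from Q (initial set {q0}):
  step 1 (b): ∅  — Q cannot continue

traces(P) ≠ traces(Q) — witness ⟨b⟩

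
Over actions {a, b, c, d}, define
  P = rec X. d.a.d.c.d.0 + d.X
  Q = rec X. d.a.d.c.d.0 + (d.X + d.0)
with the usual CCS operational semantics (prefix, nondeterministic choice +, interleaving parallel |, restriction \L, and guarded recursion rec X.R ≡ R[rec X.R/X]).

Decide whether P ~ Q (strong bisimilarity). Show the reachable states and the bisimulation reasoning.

Reachable graph of P (6 states):
  p0 = rec X. d.a.d.c.d.0 + d.X → -d-> p0, -d-> p1
  p1 = a.d.c.d.0 → -a-> p2
  p2 = d.c.d.0 → -d-> p3
  p3 = c.d.0 → -c-> p4
  p4 = d.0 → -d-> p5
  p5 = 0 → ·
Reachable graph of Q (6 states):
  q0 = rec X. d.a.d.c.d.0 + (d.X + d.0) → -d-> q0, -d-> q1, -d-> q2
  q1 = 0 → ·
  q2 = a.d.c.d.0 → -a-> q3
  q3 = d.c.d.0 → -d-> q4
  q4 = c.d.0 → -c-> q5
  q5 = d.0 → -d-> q1
Bisimilarity quotient blocks:
  B0 = {p0}
  B1 = {p1, q2}
  B2 = {p2, q3}
  B3 = {p3, q4}
  B4 = {p4, q5}
  B5 = {p5, q1}
  B6 = {q0}
p0 ∈ B0, q0 ∈ B6 → different blocks

not bisimilar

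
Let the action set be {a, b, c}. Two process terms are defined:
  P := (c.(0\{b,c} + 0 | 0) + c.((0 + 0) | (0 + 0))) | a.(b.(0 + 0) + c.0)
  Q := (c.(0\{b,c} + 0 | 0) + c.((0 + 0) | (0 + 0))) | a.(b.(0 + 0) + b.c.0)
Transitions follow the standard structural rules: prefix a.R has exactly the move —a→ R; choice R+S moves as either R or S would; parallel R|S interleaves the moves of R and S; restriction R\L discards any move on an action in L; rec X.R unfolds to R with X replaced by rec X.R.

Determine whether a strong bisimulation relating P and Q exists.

P's transition system — 12 states:
  u0 = (c.(0\{b,c} + 0 | 0) + c.((0 + 0) | (0 + 0))) | a.(b.(0 + 0) + c.0) has moves —a→ u1, —c→ u2, —c→ u3
  u1 = (c.(0\{b,c} + 0 | 0) + c.((0 + 0) | (0 + 0))) | (b.(0 + 0) + c.0) has moves —b→ u4, —c→ u5, —c→ u6, —c→ u7
  u2 = (0 + 0) | (0 + 0) | a.(b.(0 + 0) + c.0) has moves —a→ u5
  u3 = (0\{b,c} + 0 | 0) | a.(b.(0 + 0) + c.0) has moves —a→ u6
  u4 = (c.(0\{b,c} + 0 | 0) + c.((0 + 0) | (0 + 0))) | (0 + 0) has moves —c→ u8, —c→ u9
  u5 = (0 + 0) | (0 + 0) | (b.(0 + 0) + c.0) has moves —b→ u8, —c→ u10
  u6 = (0\{b,c} + 0 | 0) | (b.(0 + 0) + c.0) has moves —b→ u9, —c→ u11
  u7 = (c.(0\{b,c} + 0 | 0) + c.((0 + 0) | (0 + 0))) | 0 has moves —c→ u10, —c→ u11
  u8 = (0 + 0) | (0 + 0) | (0 + 0) has moves (no moves)
  u9 = (0\{b,c} + 0 | 0) | (0 + 0) has moves (no moves)
  u10 = (0 + 0) | (0 + 0) | 0 has moves (no moves)
  u11 = (0\{b,c} + 0 | 0) | 0 has moves (no moves)
Q's transition system — 15 states:
  v0 = (c.(0\{b,c} + 0 | 0) + c.((0 + 0) | (0 + 0))) | a.(b.(0 + 0) + b.c.0) has moves —a→ v1, —c→ v2, —c→ v3
  v1 = (c.(0\{b,c} + 0 | 0) + c.((0 + 0) | (0 + 0))) | (b.(0 + 0) + b.c.0) has moves —b→ v4, —b→ v5, —c→ v6, —c→ v7
  v2 = (0 + 0) | (0 + 0) | a.(b.(0 + 0) + b.c.0) has moves —a→ v6
  v3 = (0\{b,c} + 0 | 0) | a.(b.(0 + 0) + b.c.0) has moves —a→ v7
  v4 = (c.(0\{b,c} + 0 | 0) + c.((0 + 0) | (0 + 0))) | (0 + 0) has moves —c→ v8, —c→ v9
  v5 = (c.(0\{b,c} + 0 | 0) + c.((0 + 0) | (0 + 0))) | c.0 has moves —c→ v10, —c→ v11, —c→ v12
  v6 = (0 + 0) | (0 + 0) | (b.(0 + 0) + b.c.0) has moves —b→ v10, —b→ v8
  v7 = (0\{b,c} + 0 | 0) | (b.(0 + 0) + b.c.0) has moves —b→ v11, —b→ v9
  v8 = (0 + 0) | (0 + 0) | (0 + 0) has moves (no moves)
  v9 = (0\{b,c} + 0 | 0) | (0 + 0) has moves (no moves)
  v10 = (0 + 0) | (0 + 0) | c.0 has moves —c→ v13
  v11 = (0\{b,c} + 0 | 0) | c.0 has moves —c→ v14
  v12 = (c.(0\{b,c} + 0 | 0) + c.((0 + 0) | (0 + 0))) | 0 has moves —c→ v13, —c→ v14
  v13 = (0 + 0) | (0 + 0) | 0 has moves (no moves)
  v14 = (0\{b,c} + 0 | 0) | 0 has moves (no moves)
Partition-refinement fixed point:
  B0 = {u0}
  B1 = {u1}
  B2 = {u4, u7, v10, v11, v12, v4}
  B3 = {u10, u11, u8, u9, v13, v14, v8, v9}
  B4 = {u5, u6}
  B5 = {u2, u3}
  B6 = {v0}
  B7 = {v1}
  B8 = {v6, v7}
  B9 = {v5}
  B10 = {v2, v3}
u0 ∈ B0, v0 ∈ B6 → different blocks

NO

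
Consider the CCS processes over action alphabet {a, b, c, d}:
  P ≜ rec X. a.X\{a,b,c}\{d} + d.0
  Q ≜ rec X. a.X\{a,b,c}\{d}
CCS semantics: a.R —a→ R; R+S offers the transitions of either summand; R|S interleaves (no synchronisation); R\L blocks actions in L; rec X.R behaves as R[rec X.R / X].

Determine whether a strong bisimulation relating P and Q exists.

NO

P's transition system — 3 states:
  p0 = rec X. a.X\{a,b,c}\{d} + d.0 :: -a-> p1, -d-> p2
  p1 = (rec X. a.X\{a,b,c}\{d} + d.0)\{a,b,c}\{d} :: ·
  p2 = 0 :: ·
Q's transition system — 2 states:
  q0 = rec X. a.X\{a,b,c}\{d} :: -a-> q1
  q1 = (rec X. a.X\{a,b,c}\{d})\{a,b,c}\{d} :: ·
Partition-refinement fixed point:
  B0 = {p0}
  B1 = {p1, p2, q1}
  B2 = {q0}
p0 ∈ B0, q0 ∈ B2 → different blocks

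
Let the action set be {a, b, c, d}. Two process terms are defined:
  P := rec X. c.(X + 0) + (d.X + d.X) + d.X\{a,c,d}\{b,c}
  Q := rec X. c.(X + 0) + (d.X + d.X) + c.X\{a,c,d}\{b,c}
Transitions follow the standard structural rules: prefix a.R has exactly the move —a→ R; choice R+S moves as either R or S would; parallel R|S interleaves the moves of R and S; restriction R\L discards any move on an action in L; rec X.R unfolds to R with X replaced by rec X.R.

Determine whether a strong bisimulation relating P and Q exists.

P's transition system — 3 states:
  m0 = rec X. c.(X + 0) + (d.X + d.X) + d.X\{a,c,d}\{b,c} has moves —c→ m1, —d→ m0, —d→ m2
  m1 = (rec X. c.(X + 0) + (d.X + d.X) + d.X\{a,c,d}\{b,c}) + 0 has moves —c→ m1, —d→ m0, —d→ m2
  m2 = (rec X. c.(X + 0) + (d.X + d.X) + d.X\{a,c,d}\{b,c})\{a,c,d}\{b,c} has moves (no moves)
Q's transition system — 3 states:
  n0 = rec X. c.(X + 0) + (d.X + d.X) + c.X\{a,c,d}\{b,c} has moves —c→ n1, —c→ n2, —d→ n0
  n1 = (rec X. c.(X + 0) + (d.X + d.X) + c.X\{a,c,d}\{b,c}) + 0 has moves —c→ n1, —c→ n2, —d→ n0
  n2 = (rec X. c.(X + 0) + (d.X + d.X) + c.X\{a,c,d}\{b,c})\{a,c,d}\{b,c} has moves (no moves)
Coarsest stable partition (strong bisimilarity classes):
  B0 = {m0, m1}
  B1 = {m2, n2}
  B2 = {n0, n1}
m0 ∈ B0, n0 ∈ B2 → different blocks

P ≁ Q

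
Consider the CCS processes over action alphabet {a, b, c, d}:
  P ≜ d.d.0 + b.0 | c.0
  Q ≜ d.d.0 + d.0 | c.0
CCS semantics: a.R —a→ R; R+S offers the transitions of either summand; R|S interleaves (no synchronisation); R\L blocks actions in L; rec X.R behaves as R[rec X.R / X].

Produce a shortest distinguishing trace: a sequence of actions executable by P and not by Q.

b

LTS(P): 6 reachable states
  s0 = d.d.0 + b.0 | c.0 | =b=> s1, =c=> s2, =d=> s3
  s1 = 0 | c.0 | =c=> s4
  s2 = b.0 | 0 | =b=> s4
  s3 = d.0 | =d=> s5
  s4 = 0 | 0 | deadlocked
  s5 = 0 | deadlocked
LTS(Q): 6 reachable states
  t0 = d.d.0 + d.0 | c.0 | =c=> t1, =d=> t2, =d=> t3
  t1 = d.0 | 0 | =d=> t4
  t2 = 0 | c.0 | =c=> t4
  t3 = d.0 | =d=> t5
  t4 = 0 | 0 | deadlocked
  t5 = 0 | deadlocked
Trace ⟨b⟩ through P, begin at {s0}:
  after b @ step 1: {s1}
  P completes σ.
Trace ⟨b⟩ through Q, begin at {t0}:
  after b @ step 1: ∅  — Q cannot continue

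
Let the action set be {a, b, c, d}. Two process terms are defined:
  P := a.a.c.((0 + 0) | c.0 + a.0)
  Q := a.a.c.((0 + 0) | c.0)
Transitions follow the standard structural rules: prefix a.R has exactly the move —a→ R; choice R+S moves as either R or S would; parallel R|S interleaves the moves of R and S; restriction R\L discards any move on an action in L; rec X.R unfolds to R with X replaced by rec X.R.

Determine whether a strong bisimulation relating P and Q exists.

Reachable graph of P (6 states):
  s0 = a.a.c.((0 + 0) | c.0 + a.0) → --a--▸ s1
  s1 = a.c.((0 + 0) | c.0 + a.0) → --a--▸ s2
  s2 = c.((0 + 0) | c.0 + a.0) → --c--▸ s3
  s3 = (0 + 0) | c.0 + a.0 → --a--▸ s4, --c--▸ s5
  s4 = 0 → ∅
  s5 = (0 + 0) | 0 → ∅
Reachable graph of Q (5 states):
  t0 = a.a.c.((0 + 0) | c.0) → --a--▸ t1
  t1 = a.c.((0 + 0) | c.0) → --a--▸ t2
  t2 = c.((0 + 0) | c.0) → --c--▸ t3
  t3 = (0 + 0) | c.0 → --c--▸ t4
  t4 = (0 + 0) | 0 → ∅
Partition-refinement fixed point:
  B0 = {s0}
  B1 = {s1}
  B2 = {s2}
  B3 = {s3}
  B4 = {s4, s5, t4}
  B5 = {t0}
  B6 = {t1}
  B7 = {t2}
  B8 = {t3}
s0 ∈ B0, t0 ∈ B5 → different blocks

P ≁ Q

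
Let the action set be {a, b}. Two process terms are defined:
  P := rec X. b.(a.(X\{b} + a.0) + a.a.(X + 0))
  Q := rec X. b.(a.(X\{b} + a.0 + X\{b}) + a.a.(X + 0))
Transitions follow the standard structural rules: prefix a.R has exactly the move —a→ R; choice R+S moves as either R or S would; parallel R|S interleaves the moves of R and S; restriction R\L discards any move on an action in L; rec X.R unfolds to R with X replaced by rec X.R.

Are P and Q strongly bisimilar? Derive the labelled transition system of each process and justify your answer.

Reachable graph of P (6 states):
  u0 = rec X. b.(a.(X\{b} + a.0) + a.a.(X + 0)) ⊢ —b→ u1
  u1 = a.((rec X. b.(a.(X\{b} + a.0) + a.a.(X + 0)))\{b} + a.0) + a.a.((rec X. b.(a.(X\{b} + a.0) + a.a.(X + 0))) + 0) ⊢ —a→ u2, —a→ u3
  u2 = (rec X. b.(a.(X\{b} + a.0) + a.a.(X + 0)))\{b} + a.0 ⊢ —a→ u4
  u3 = a.((rec X. b.(a.(X\{b} + a.0) + a.a.(X + 0))) + 0) ⊢ —a→ u5
  u4 = 0 ⊢ ∅
  u5 = (rec X. b.(a.(X\{b} + a.0) + a.a.(X + 0))) + 0 ⊢ —b→ u1
Reachable graph of Q (6 states):
  v0 = rec X. b.(a.(X\{b} + a.0 + X\{b}) + a.a.(X + 0)) ⊢ —b→ v1
  v1 = a.((rec X. b.(a.(X\{b} + a.0 + X\{b}) + a.a.(X + 0)))\{b} + a.0 + (rec X. b.(a.(X\{b} + a.0 + X\{b}) + a.a.(X + 0)))\{b}) + a.a.((rec X. b.(a.(X\{b} + a.0 + X\{b}) + a.a.(X + 0))) + 0) ⊢ —a→ v2, —a→ v3
  v2 = (rec X. b.(a.(X\{b} + a.0 + X\{b}) + a.a.(X + 0)))\{b} + a.0 + (rec X. b.(a.(X\{b} + a.0 + X\{b}) + a.a.(X + 0)))\{b} ⊢ —a→ v4
  v3 = a.((rec X. b.(a.(X\{b} + a.0 + X\{b}) + a.a.(X + 0))) + 0) ⊢ —a→ v5
  v4 = 0 ⊢ ∅
  v5 = (rec X. b.(a.(X\{b} + a.0 + X\{b}) + a.a.(X + 0))) + 0 ⊢ —b→ v1
Partition-refinement fixed point:
  B0 = {u0, u5, v0, v5}
  B1 = {u1, v1}
  B2 = {u2, v2}
  B3 = {u4, v4}
  B4 = {u3, v3}
u0 ∈ B0, v0 ∈ B0 → same block

YES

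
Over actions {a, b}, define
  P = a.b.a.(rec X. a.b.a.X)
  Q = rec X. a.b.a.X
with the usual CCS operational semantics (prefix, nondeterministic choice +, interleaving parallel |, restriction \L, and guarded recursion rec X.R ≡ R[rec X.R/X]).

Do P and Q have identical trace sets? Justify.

LTS(P): 4 reachable states
  u0 = a.b.a.(rec X. a.b.a.X) → =a=> u1
  u1 = b.a.(rec X. a.b.a.X) → =b=> u2
  u2 = a.(rec X. a.b.a.X) → =a=> u3
  u3 = rec X. a.b.a.X → =a=> u1
LTS(Q): 3 reachable states
  v0 = rec X. a.b.a.X → =a=> v1
  v1 = b.a.(rec X. a.b.a.X) → =b=> v2
  v2 = a.(rec X. a.b.a.X) → =a=> v0
Coarsest stable partition (strong bisimilarity classes):
  B0 = {u0, u3, v0}
  B1 = {u1, v1}
  B2 = {u2, v2}
u0 ∈ B0, v0 ∈ B0 → same block
Bisimilar ⇒ trace-equivalent.

YES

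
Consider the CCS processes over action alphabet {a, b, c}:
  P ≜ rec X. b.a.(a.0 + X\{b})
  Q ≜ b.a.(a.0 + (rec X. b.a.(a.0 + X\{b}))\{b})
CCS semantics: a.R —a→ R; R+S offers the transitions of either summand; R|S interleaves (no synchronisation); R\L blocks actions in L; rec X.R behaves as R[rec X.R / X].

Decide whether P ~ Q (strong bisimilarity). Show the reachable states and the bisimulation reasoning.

P's transition system — 4 states:
  p0 = rec X. b.a.(a.0 + X\{b}) | ··b··> p1
  p1 = a.(a.0 + (rec X. b.a.(a.0 + X\{b}))\{b}) | ··a··> p2
  p2 = a.0 + (rec X. b.a.(a.0 + X\{b}))\{b} | ··a··> p3
  p3 = 0 | (no moves)
Q's transition system — 4 states:
  q0 = b.a.(a.0 + (rec X. b.a.(a.0 + X\{b}))\{b}) | ··b··> q1
  q1 = a.(a.0 + (rec X. b.a.(a.0 + X\{b}))\{b}) | ··a··> q2
  q2 = a.0 + (rec X. b.a.(a.0 + X\{b}))\{b} | ··a··> q3
  q3 = 0 | (no moves)
Bisimilarity quotient blocks:
  B0 = {p0, q0}
  B1 = {p1, q1}
  B2 = {p2, q2}
  B3 = {p3, q3}
p0 ∈ B0, q0 ∈ B0 → same block

bisimilar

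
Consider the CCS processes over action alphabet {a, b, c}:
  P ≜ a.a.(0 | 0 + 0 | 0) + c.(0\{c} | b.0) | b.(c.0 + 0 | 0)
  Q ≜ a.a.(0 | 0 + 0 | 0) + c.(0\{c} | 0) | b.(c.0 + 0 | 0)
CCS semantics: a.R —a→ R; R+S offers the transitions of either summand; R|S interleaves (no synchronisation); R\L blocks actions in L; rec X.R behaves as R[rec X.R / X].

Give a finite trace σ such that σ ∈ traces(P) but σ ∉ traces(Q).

bcb

Reachable graph of P (11 states):
  u0 = a.a.(0 | 0 + 0 | 0) + c.(0\{c} | b.0) | b.(c.0 + 0 | 0) has moves -a-> u1, -b-> u2, -c-> u3
  u1 = a.(0 | 0 + 0 | 0) has moves -a-> u4
  u2 = c.(0\{c} | b.0) | (c.0 + 0 | 0) has moves -c-> u5, -c-> u6
  u3 = 0\{c} | b.0 | b.(c.0 + 0 | 0) has moves -b-> u5, -b-> u7
  u4 = 0 | 0 + 0 | 0 has moves deadlocked
  u5 = 0\{c} | b.0 | (c.0 + 0 | 0) has moves -b-> u8, -c-> u9
  u6 = c.(0\{c} | b.0) | 0 has moves -c-> u9
  u7 = 0\{c} | 0 | b.(c.0 + 0 | 0) has moves -b-> u8
  u8 = 0\{c} | 0 | (c.0 + 0 | 0) has moves -c-> u10
  u9 = 0\{c} | b.0 | 0 has moves -b-> u10
  u10 = 0\{c} | 0 | 0 has moves deadlocked
Reachable graph of Q (8 states):
  v0 = a.a.(0 | 0 + 0 | 0) + c.(0\{c} | 0) | b.(c.0 + 0 | 0) has moves -a-> v1, -b-> v2, -c-> v3
  v1 = a.(0 | 0 + 0 | 0) has moves -a-> v4
  v2 = c.(0\{c} | 0) | (c.0 + 0 | 0) has moves -c-> v5, -c-> v6
  v3 = 0\{c} | 0 | b.(c.0 + 0 | 0) has moves -b-> v5
  v4 = 0 | 0 + 0 | 0 has moves deadlocked
  v5 = 0\{c} | 0 | (c.0 + 0 | 0) has moves -c-> v7
  v6 = c.(0\{c} | 0) | 0 has moves -c-> v7
  v7 = 0\{c} | 0 | 0 has moves deadlocked
Run σ = ⟨bcb⟩ on P: start {u0}
  step 1 (b): {u2}
  step 2 (c): {u5, u6}
  step 3 (b): {u8}
  — P admits the full trace.
Run σ = ⟨bcb⟩ on Q: start {v0}
  step 1 (b): {v2}
  step 2 (c): {v5, v6}
  step 3 (b): ∅  — Q cannot continue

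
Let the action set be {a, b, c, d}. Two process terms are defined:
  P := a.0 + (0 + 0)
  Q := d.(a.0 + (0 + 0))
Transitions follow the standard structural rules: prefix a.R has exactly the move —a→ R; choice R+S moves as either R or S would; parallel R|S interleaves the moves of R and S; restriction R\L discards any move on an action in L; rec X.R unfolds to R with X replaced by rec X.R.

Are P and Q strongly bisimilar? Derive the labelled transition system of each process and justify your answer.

NO

LTS(P): 2 reachable states
  p0 = a.0 + (0 + 0) :: -a-> p1
  p1 = 0 :: deadlocked
LTS(Q): 3 reachable states
  q0 = d.(a.0 + (0 + 0)) :: -d-> q1
  q1 = a.0 + (0 + 0) :: -a-> q2
  q2 = 0 :: deadlocked
Bisimilarity quotient blocks:
  B0 = {p0, q1}
  B1 = {p1, q2}
  B2 = {q0}
p0 ∈ B0, q0 ∈ B2 → different blocks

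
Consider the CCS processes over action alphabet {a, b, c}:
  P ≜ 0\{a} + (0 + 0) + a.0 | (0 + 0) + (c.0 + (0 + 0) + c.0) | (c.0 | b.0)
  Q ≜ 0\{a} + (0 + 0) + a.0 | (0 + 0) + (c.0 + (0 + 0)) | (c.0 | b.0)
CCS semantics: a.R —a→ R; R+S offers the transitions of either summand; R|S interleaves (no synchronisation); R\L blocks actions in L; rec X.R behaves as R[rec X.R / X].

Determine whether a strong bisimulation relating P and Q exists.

P ~ Q

Reachable graph of P (9 states):
  m0 = 0\{a} + (0 + 0) + a.0 | (0 + 0) + (c.0 + (0 + 0) + c.0) | (c.0 | b.0) → =a=> m1, =b=> m2, =c=> m3, =c=> m4
  m1 = 0 | (0 + 0) → (no moves)
  m2 = (c.0 + (0 + 0) + c.0) | (c.0 | 0) → =c=> m5, =c=> m6
  m3 = (c.0 + (0 + 0) + c.0) | (0 | b.0) → =b=> m5, =c=> m7
  m4 = 0 | (c.0 | b.0) → =b=> m6, =c=> m7
  m5 = (c.0 + (0 + 0) + c.0) | (0 | 0) → =c=> m8
  m6 = 0 | (c.0 | 0) → =c=> m8
  m7 = 0 | (0 | b.0) → =b=> m8
  m8 = 0 | (0 | 0) → (no moves)
Reachable graph of Q (9 states):
  n0 = 0\{a} + (0 + 0) + a.0 | (0 + 0) + (c.0 + (0 + 0)) | (c.0 | b.0) → =a=> n1, =b=> n2, =c=> n3, =c=> n4
  n1 = 0 | (0 + 0) → (no moves)
  n2 = (c.0 + (0 + 0)) | (c.0 | 0) → =c=> n5, =c=> n6
  n3 = (c.0 + (0 + 0)) | (0 | b.0) → =b=> n5, =c=> n7
  n4 = 0 | (c.0 | b.0) → =b=> n6, =c=> n7
  n5 = (c.0 + (0 + 0)) | (0 | 0) → =c=> n8
  n6 = 0 | (c.0 | 0) → =c=> n8
  n7 = 0 | (0 | b.0) → =b=> n8
  n8 = 0 | (0 | 0) → (no moves)
Bisimilarity quotient blocks:
  B0 = {m0, n0}
  B1 = {m2, n2}
  B2 = {m5, m6, n5, n6}
  B3 = {m1, m8, n1, n8}
  B4 = {m3, m4, n3, n4}
  B5 = {m7, n7}
m0 ∈ B0, n0 ∈ B0 → same block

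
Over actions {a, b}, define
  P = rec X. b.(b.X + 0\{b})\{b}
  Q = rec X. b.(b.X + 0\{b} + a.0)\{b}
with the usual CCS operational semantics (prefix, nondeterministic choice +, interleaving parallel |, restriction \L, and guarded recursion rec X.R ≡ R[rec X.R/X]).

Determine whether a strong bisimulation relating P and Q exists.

P's transition system — 2 states:
  u0 = rec X. b.(b.X + 0\{b})\{b} → ··b··> u1
  u1 = (b.(rec X. b.(b.X + 0\{b})\{b}) + 0\{b})\{b} → ·
Q's transition system — 3 states:
  v0 = rec X. b.(b.X + 0\{b} + a.0)\{b} → ··b··> v1
  v1 = (b.(rec X. b.(b.X + 0\{b} + a.0)\{b}) + 0\{b} + a.0)\{b} → ··a··> v2
  v2 = 0\{b} → ·
Coarsest stable partition (strong bisimilarity classes):
  B0 = {u0}
  B1 = {u1, v2}
  B2 = {v0}
  B3 = {v1}
u0 ∈ B0, v0 ∈ B2 → different blocks

NO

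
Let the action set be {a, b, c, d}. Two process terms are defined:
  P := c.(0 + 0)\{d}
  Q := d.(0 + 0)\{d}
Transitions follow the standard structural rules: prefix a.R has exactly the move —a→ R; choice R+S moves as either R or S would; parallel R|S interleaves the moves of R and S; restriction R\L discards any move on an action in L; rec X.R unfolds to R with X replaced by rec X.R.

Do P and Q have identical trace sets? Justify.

traces(P) ≠ traces(Q) — witness ⟨c⟩

P's transition system — 2 states:
  u0 = c.(0 + 0)\{d} → =c=> u1
  u1 = (0 + 0)\{d} → (no moves)
Q's transition system — 2 states:
  v0 = d.(0 + 0)\{d} → =d=> v1
  v1 = (0 + 0)\{d} → (no moves)
Executing c from P (initial set {u0}):
  after c @ step 1: {u1}
  P completes σ.
Executing c from Q (initial set {v0}):
  after c @ step 1: no successor for Q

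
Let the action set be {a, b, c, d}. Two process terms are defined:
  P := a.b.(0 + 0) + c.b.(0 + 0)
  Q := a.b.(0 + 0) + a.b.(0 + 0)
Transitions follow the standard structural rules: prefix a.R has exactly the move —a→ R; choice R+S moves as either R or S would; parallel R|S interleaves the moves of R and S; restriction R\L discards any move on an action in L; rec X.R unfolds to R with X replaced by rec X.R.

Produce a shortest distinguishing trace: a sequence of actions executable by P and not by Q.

P's transition system — 3 states:
  p0 = a.b.(0 + 0) + c.b.(0 + 0) → =a=> p1, =c=> p1
  p1 = b.(0 + 0) → =b=> p2
  p2 = 0 + 0 → ·
Q's transition system — 3 states:
  q0 = a.b.(0 + 0) + a.b.(0 + 0) → =a=> q1
  q1 = b.(0 + 0) → =b=> q2
  q2 = 0 + 0 → ·
Run σ = ⟨c⟩ on P: start {p0}
  step 1 (c): {p1}
  — P admits the full trace.
Run σ = ⟨c⟩ on Q: start {q0}
  step 1 (c): no successor for Q

c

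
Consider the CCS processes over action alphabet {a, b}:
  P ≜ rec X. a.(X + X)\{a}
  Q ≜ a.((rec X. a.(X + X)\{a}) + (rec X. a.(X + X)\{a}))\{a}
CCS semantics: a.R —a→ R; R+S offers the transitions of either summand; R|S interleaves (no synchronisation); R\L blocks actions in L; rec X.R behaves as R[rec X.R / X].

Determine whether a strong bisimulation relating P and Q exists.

P ~ Q

P's transition system — 2 states:
  s0 = rec X. a.(X + X)\{a} | ··a··> s1
  s1 = ((rec X. a.(X + X)\{a}) + (rec X. a.(X + X)\{a}))\{a} | (no moves)
Q's transition system — 2 states:
  t0 = a.((rec X. a.(X + X)\{a}) + (rec X. a.(X + X)\{a}))\{a} | ··a··> t1
  t1 = ((rec X. a.(X + X)\{a}) + (rec X. a.(X + X)\{a}))\{a} | (no moves)
Coarsest stable partition (strong bisimilarity classes):
  B0 = {s0, t0}
  B1 = {s1, t1}
s0 ∈ B0, t0 ∈ B0 → same block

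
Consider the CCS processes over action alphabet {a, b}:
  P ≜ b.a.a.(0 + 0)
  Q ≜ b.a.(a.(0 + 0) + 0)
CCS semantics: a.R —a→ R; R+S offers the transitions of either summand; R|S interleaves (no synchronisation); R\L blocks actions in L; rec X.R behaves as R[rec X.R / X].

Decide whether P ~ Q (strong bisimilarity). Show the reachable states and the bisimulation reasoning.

YES

Reachable graph of P (4 states):
  p0 = b.a.a.(0 + 0) | =b=> p1
  p1 = a.a.(0 + 0) | =a=> p2
  p2 = a.(0 + 0) | =a=> p3
  p3 = 0 + 0 | stopped
Reachable graph of Q (4 states):
  q0 = b.a.(a.(0 + 0) + 0) | =b=> q1
  q1 = a.(a.(0 + 0) + 0) | =a=> q2
  q2 = a.(0 + 0) + 0 | =a=> q3
  q3 = 0 + 0 | stopped
Partition-refinement fixed point:
  B0 = {p0, q0}
  B1 = {p1, q1}
  B2 = {p2, q2}
  B3 = {p3, q3}
p0 ∈ B0, q0 ∈ B0 → same block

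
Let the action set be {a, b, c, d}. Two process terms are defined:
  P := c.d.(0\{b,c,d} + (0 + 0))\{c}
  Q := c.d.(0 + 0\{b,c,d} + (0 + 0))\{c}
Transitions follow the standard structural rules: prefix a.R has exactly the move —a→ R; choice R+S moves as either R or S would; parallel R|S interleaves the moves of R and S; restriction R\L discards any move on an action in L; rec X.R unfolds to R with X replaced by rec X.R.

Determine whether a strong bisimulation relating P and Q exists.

P's transition system — 3 states:
  s0 = c.d.(0\{b,c,d} + (0 + 0))\{c} ⊢ -c-> s1
  s1 = d.(0\{b,c,d} + (0 + 0))\{c} ⊢ -d-> s2
  s2 = (0\{b,c,d} + (0 + 0))\{c} ⊢ ∅
Q's transition system — 3 states:
  t0 = c.d.(0 + 0\{b,c,d} + (0 + 0))\{c} ⊢ -c-> t1
  t1 = d.(0 + 0\{b,c,d} + (0 + 0))\{c} ⊢ -d-> t2
  t2 = (0 + 0\{b,c,d} + (0 + 0))\{c} ⊢ ∅
Bisimilarity quotient blocks:
  B0 = {s0, t0}
  B1 = {s1, t1}
  B2 = {s2, t2}
s0 ∈ B0, t0 ∈ B0 → same block

P ~ Q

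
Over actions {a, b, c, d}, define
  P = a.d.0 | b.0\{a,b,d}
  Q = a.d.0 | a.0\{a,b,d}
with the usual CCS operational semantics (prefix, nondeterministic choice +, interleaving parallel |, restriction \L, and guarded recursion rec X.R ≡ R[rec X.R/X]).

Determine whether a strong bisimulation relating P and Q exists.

LTS(P): 6 reachable states
  p0 = a.d.0 | b.0\{a,b,d} :: ··a··> p1, ··b··> p2
  p1 = d.0 | b.0\{a,b,d} :: ··b··> p3, ··d··> p4
  p2 = a.d.0 | 0\{a,b,d} :: ··a··> p3
  p3 = d.0 | 0\{a,b,d} :: ··d··> p5
  p4 = 0 | b.0\{a,b,d} :: ··b··> p5
  p5 = 0 | 0\{a,b,d} :: ∅
LTS(Q): 6 reachable states
  q0 = a.d.0 | a.0\{a,b,d} :: ··a··> q1, ··a··> q2
  q1 = a.d.0 | 0\{a,b,d} :: ··a··> q3
  q2 = d.0 | a.0\{a,b,d} :: ··a··> q3, ··d··> q4
  q3 = d.0 | 0\{a,b,d} :: ··d··> q5
  q4 = 0 | a.0\{a,b,d} :: ··a··> q5
  q5 = 0 | 0\{a,b,d} :: ∅
Partition-refinement fixed point:
  B0 = {p0}
  B1 = {p1}
  B2 = {p4}
  B3 = {p5, q5}
  B4 = {p3, q3}
  B5 = {p2, q1}
  B6 = {q0}
  B7 = {q2}
  B8 = {q4}
p0 ∈ B0, q0 ∈ B6 → different blocks

NO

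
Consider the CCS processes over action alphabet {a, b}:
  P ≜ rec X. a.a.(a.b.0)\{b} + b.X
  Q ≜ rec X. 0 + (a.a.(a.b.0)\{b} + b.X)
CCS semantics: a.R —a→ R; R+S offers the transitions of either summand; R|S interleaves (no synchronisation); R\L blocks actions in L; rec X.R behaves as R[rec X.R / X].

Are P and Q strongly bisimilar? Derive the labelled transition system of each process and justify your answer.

bisimilar

Reachable graph of P (4 states):
  m0 = rec X. a.a.(a.b.0)\{b} + b.X :: —a→ m1, —b→ m0
  m1 = a.(a.b.0)\{b} :: —a→ m2
  m2 = (a.b.0)\{b} :: —a→ m3
  m3 = (b.0)\{b} :: ·
Reachable graph of Q (4 states):
  n0 = rec X. 0 + (a.a.(a.b.0)\{b} + b.X) :: —a→ n1, —b→ n0
  n1 = a.(a.b.0)\{b} :: —a→ n2
  n2 = (a.b.0)\{b} :: —a→ n3
  n3 = (b.0)\{b} :: ·
Bisimilarity quotient blocks:
  B0 = {m0, n0}
  B1 = {m1, n1}
  B2 = {m2, n2}
  B3 = {m3, n3}
m0 ∈ B0, n0 ∈ B0 → same block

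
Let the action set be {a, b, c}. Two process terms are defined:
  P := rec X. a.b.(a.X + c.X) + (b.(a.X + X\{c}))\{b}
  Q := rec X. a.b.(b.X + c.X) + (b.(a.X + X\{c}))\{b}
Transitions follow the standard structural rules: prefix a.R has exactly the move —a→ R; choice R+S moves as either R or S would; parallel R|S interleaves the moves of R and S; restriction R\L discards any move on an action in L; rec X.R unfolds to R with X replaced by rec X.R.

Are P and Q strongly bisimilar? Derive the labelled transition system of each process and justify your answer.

P's transition system — 3 states:
  p0 = rec X. a.b.(a.X + c.X) + (b.(a.X + X\{c}))\{b} has moves --a--▸ p1
  p1 = b.(a.(rec X. a.b.(a.X + c.X) + (b.(a.X + X\{c}))\{b}) + c.(rec X. a.b.(a.X + c.X) + (b.(a.X + X\{c}))\{b})) has moves --b--▸ p2
  p2 = a.(rec X. a.b.(a.X + c.X) + (b.(a.X + X\{c}))\{b}) + c.(rec X. a.b.(a.X + c.X) + (b.(a.X + X\{c}))\{b}) has moves --a--▸ p0, --c--▸ p0
Q's transition system — 3 states:
  q0 = rec X. a.b.(b.X + c.X) + (b.(a.X + X\{c}))\{b} has moves --a--▸ q1
  q1 = b.(b.(rec X. a.b.(b.X + c.X) + (b.(a.X + X\{c}))\{b}) + c.(rec X. a.b.(b.X + c.X) + (b.(a.X + X\{c}))\{b})) has moves --b--▸ q2
  q2 = b.(rec X. a.b.(b.X + c.X) + (b.(a.X + X\{c}))\{b}) + c.(rec X. a.b.(b.X + c.X) + (b.(a.X + X\{c}))\{b}) has moves --b--▸ q0, --c--▸ q0
Bisimilarity quotient blocks:
  B0 = {p0}
  B1 = {p1}
  B2 = {p2}
  B3 = {q0}
  B4 = {q1}
  B5 = {q2}
p0 ∈ B0, q0 ∈ B3 → different blocks

not bisimilar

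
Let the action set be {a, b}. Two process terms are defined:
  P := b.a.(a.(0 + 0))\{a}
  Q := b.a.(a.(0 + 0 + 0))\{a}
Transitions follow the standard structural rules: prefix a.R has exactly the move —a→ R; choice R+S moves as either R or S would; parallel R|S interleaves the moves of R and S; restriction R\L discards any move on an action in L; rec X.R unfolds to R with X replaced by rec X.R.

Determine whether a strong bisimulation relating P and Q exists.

bisimilar

LTS(P): 3 reachable states
  s0 = b.a.(a.(0 + 0))\{a} | —b→ s1
  s1 = a.(a.(0 + 0))\{a} | —a→ s2
  s2 = (a.(0 + 0))\{a} | ∅
LTS(Q): 3 reachable states
  t0 = b.a.(a.(0 + 0 + 0))\{a} | —b→ t1
  t1 = a.(a.(0 + 0 + 0))\{a} | —a→ t2
  t2 = (a.(0 + 0 + 0))\{a} | ∅
Coarsest stable partition (strong bisimilarity classes):
  B0 = {s0, t0}
  B1 = {s1, t1}
  B2 = {s2, t2}
s0 ∈ B0, t0 ∈ B0 → same block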